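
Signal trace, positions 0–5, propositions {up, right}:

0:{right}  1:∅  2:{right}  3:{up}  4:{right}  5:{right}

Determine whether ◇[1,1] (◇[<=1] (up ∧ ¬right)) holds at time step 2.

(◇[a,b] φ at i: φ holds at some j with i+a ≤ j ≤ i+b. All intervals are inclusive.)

Yes

Check ◇[<=1] (up ∧ ¬right) at each j in [3,3]:
  j=3: holds (witness at 3)
Found at j=3 → formula holds.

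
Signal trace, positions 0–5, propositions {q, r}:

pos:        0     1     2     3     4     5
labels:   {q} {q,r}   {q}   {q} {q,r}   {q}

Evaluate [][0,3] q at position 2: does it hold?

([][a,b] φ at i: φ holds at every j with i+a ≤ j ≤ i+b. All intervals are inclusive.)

Check q at every j in [2,5]:
  j=2: true
  j=3: true
  j=4: true
  j=5: true
All positions satisfy it → formula holds.

True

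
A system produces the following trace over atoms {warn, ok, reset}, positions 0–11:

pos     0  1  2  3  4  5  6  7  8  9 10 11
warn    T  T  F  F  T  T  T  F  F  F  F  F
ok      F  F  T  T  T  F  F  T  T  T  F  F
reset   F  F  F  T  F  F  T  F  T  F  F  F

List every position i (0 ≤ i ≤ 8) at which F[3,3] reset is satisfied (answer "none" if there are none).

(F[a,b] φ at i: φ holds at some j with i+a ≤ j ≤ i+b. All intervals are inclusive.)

0, 3, 5

Evaluate at each i in [0,8]:
  i=0: ✓ (witness j=3)
  i=1: ✗ (none in [4,4])
  i=2: ✗ (none in [5,5])
  i=3: ✓ (witness j=6)
  i=4: ✗ (none in [7,7])
  i=5: ✓ (witness j=8)
  i=6: ✗ (none in [9,9])
  i=7: ✗ (none in [10,10])
  i=8: ✗ (none in [11,11])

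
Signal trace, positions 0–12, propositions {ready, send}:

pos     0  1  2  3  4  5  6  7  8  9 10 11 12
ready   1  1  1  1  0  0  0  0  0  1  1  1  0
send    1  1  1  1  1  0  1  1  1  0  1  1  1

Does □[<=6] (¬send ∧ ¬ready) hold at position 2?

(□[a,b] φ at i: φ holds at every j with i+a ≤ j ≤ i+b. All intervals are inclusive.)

Check (¬send ∧ ¬ready) at every j in [2,8]:
  j=2: false
  j=3: false
  j=4: false
  j=5: true
  j=6: false
  j=7: false
  j=8: false
Fails at j=2 → formula fails.

No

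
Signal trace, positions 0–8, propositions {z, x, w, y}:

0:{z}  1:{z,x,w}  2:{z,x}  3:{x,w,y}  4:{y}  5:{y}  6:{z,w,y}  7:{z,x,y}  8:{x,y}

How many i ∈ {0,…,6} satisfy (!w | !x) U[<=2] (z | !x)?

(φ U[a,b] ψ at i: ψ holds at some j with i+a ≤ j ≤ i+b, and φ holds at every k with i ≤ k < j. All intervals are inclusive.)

6

Evaluate at each i in [0,6]:
  i=0: ✓ (rhs at j=0)
  i=1: ✓ (rhs at j=1)
  i=2: ✓ (rhs at j=2)
  i=3: ✗ (lhs fails at k=3 before rhs at j=4)
  i=4: ✓ (rhs at j=4)
  i=5: ✓ (rhs at j=5)
  i=6: ✓ (rhs at j=6)
Positions where it holds: {0, 1, 2, 4, 5, 6} → 6.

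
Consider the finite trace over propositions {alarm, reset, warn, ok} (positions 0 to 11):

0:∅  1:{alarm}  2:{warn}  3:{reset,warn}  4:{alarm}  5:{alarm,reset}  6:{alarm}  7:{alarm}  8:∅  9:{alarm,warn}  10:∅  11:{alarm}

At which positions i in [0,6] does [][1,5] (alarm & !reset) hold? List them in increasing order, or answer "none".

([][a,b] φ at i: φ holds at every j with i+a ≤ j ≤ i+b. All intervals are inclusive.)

Evaluate at each i in [0,6]:
  i=0: ✗ (fails at j=2)
  i=1: ✗ (fails at j=2)
  i=2: ✗ (fails at j=3)
  i=3: ✗ (fails at j=5)
  i=4: ✗ (fails at j=5)
  i=5: ✗ (fails at j=8)
  i=6: ✗ (fails at j=8)

none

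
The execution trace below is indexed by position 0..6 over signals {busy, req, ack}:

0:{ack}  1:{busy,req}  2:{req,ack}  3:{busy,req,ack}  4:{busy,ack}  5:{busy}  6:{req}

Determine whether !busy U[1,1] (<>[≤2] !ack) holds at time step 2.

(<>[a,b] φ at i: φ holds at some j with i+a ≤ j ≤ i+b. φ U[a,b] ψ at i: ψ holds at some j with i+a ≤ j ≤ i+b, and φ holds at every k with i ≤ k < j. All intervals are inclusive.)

Need some j in [3,3] with <>[≤2] !ack, and !busy at every k in [2,j-1].
  j=3: <>[≤2] !ack holds; !busy holds at every k in [2,2] → satisfied.

True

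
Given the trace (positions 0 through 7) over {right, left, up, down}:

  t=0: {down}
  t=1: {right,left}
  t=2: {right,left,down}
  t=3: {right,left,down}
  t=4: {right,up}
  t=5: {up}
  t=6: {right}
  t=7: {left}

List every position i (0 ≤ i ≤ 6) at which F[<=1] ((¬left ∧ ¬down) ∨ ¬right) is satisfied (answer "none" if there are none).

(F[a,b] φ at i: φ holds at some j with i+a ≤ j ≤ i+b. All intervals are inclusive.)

Evaluate at each i in [0,6]:
  i=0: ✓ (witness j=0)
  i=1: ✗ (none in [1,2])
  i=2: ✗ (none in [2,3])
  i=3: ✓ (witness j=4)
  i=4: ✓ (witness j=4)
  i=5: ✓ (witness j=5)
  i=6: ✓ (witness j=6)

0, 3, 4, 5, 6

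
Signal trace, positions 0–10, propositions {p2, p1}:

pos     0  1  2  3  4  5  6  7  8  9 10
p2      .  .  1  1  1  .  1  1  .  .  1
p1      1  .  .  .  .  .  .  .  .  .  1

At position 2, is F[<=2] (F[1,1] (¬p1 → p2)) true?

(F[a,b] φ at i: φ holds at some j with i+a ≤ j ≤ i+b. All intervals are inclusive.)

Holds

Check F[1,1] (¬p1 → p2) at each j in [2,4]:
  j=2: holds (witness at 3)
  j=3: holds (witness at 4)
  j=4: fails (none in [5,5])
Found at j=2 → formula holds.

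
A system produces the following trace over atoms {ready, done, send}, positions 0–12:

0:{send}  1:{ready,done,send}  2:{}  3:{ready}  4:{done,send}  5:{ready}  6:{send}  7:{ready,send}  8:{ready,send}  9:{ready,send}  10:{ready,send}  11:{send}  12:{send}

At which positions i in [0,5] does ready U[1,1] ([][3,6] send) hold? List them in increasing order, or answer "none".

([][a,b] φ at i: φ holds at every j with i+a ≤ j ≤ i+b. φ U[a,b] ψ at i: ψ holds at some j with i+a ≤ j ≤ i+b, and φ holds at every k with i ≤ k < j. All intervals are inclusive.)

Evaluate at each i in [0,5]:
  i=0: ✗ (no rhs in [1,1])
  i=1: ✗ (no rhs in [2,2])
  i=2: ✗ (lhs fails at k=2 before rhs at j=3)
  i=3: ✓ (rhs at j=4; lhs holds on [3,3])
  i=4: ✗ (lhs fails at k=4 before rhs at j=5)
  i=5: ✓ (rhs at j=6; lhs holds on [5,5])

3, 5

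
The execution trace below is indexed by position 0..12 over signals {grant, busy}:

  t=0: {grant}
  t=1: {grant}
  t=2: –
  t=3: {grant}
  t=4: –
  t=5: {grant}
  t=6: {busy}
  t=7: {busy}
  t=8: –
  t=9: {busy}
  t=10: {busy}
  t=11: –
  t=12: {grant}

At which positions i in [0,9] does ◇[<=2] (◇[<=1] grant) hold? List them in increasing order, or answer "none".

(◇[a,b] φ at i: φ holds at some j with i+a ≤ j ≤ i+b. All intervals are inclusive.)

0, 1, 2, 3, 4, 5, 9

Evaluate at each i in [0,9]:
  i=0: ✓ (witness j=0)
  i=1: ✓ (witness j=1)
  i=2: ✓ (witness j=2)
  i=3: ✓ (witness j=3)
  i=4: ✓ (witness j=4)
  i=5: ✓ (witness j=5)
  i=6: ✗ (none in [6,8])
  i=7: ✗ (none in [7,9])
  i=8: ✗ (none in [8,10])
  i=9: ✓ (witness j=11)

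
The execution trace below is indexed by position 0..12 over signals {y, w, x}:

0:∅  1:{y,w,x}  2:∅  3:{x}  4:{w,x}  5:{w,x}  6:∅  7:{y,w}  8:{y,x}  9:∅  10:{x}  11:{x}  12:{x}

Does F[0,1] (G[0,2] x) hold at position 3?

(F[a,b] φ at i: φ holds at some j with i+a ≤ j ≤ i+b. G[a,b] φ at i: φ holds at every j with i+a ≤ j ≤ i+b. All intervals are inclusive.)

True

Check G[0,2] x at each j in [3,4]:
  j=3: holds on [3,5]
  j=4: fails at 6
Found at j=3 → formula holds.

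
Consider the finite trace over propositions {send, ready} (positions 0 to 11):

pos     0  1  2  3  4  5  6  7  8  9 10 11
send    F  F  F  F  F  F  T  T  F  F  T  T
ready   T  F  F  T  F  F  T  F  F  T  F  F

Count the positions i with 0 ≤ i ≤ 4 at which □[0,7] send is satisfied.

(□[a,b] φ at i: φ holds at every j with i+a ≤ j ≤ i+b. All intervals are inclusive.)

0

Evaluate at each i in [0,4]:
  i=0: ✗ (fails at j=0)
  i=1: ✗ (fails at j=1)
  i=2: ✗ (fails at j=2)
  i=3: ✗ (fails at j=3)
  i=4: ✗ (fails at j=4)
Positions where it holds: {} → 0.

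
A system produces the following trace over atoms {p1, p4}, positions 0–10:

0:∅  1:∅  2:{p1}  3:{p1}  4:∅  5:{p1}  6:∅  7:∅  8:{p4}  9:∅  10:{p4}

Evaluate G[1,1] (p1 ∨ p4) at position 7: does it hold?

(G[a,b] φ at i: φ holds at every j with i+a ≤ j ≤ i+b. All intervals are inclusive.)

Check (p1 ∨ p4) at every j in [8,8]:
  j=8: true
All positions satisfy it → formula holds.

Yes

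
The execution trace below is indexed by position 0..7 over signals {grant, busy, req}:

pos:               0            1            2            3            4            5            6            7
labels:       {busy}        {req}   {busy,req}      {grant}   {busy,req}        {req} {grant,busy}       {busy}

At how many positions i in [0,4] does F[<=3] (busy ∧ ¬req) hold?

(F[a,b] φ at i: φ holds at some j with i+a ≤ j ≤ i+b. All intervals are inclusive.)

3

Evaluate at each i in [0,4]:
  i=0: ✓ (witness j=0)
  i=1: ✗ (none in [1,4])
  i=2: ✗ (none in [2,5])
  i=3: ✓ (witness j=6)
  i=4: ✓ (witness j=6)
Positions where it holds: {0, 3, 4} → 3.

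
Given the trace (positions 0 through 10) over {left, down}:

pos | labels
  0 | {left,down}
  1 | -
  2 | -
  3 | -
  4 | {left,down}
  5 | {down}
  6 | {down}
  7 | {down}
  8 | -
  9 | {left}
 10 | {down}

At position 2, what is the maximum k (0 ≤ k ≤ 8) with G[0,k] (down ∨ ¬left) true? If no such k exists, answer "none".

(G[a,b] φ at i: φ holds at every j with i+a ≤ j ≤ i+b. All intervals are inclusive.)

(down ∨ ¬left) must hold from j=2 onward; find where it first fails.
  j=2: holds
  j=3: holds
  j=4: holds
  j=5: holds
  j=6: holds
  j=7: holds
  j=8: holds
  j=9: fails
Holds on [2,8], so largest k = 6.

6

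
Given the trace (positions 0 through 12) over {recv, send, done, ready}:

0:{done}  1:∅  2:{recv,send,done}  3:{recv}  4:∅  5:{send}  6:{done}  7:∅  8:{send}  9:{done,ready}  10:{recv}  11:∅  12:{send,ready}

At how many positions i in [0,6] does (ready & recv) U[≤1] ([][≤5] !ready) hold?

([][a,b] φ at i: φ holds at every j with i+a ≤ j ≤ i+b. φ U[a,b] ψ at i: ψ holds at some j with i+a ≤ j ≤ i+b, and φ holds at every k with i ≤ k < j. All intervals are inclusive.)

Evaluate at each i in [0,6]:
  i=0: ✓ (rhs at j=0)
  i=1: ✓ (rhs at j=1)
  i=2: ✓ (rhs at j=2)
  i=3: ✓ (rhs at j=3)
  i=4: ✗ (no rhs in [4,5])
  i=5: ✗ (no rhs in [5,6])
  i=6: ✗ (no rhs in [6,7])
Positions where it holds: {0, 1, 2, 3} → 4.

4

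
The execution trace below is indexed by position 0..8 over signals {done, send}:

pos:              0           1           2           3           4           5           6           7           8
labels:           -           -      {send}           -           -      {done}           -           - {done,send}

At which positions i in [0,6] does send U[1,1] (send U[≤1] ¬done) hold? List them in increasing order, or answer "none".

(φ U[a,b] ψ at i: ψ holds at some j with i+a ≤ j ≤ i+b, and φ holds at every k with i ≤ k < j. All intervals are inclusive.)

Evaluate at each i in [0,6]:
  i=0: ✗ (lhs fails at k=0 before rhs at j=1)
  i=1: ✗ (lhs fails at k=1 before rhs at j=2)
  i=2: ✓ (rhs at j=3; lhs holds on [2,2])
  i=3: ✗ (lhs fails at k=3 before rhs at j=4)
  i=4: ✗ (no rhs in [5,5])
  i=5: ✗ (lhs fails at k=5 before rhs at j=6)
  i=6: ✗ (lhs fails at k=6 before rhs at j=7)

2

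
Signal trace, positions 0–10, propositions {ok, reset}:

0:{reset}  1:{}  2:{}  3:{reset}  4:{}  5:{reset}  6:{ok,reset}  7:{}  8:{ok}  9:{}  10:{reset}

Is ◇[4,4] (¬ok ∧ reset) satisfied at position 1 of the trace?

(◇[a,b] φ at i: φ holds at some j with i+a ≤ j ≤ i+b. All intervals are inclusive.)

Check (¬ok ∧ reset) at each j in [5,5]:
  j=5: true
Found at j=5 → formula holds.

Yes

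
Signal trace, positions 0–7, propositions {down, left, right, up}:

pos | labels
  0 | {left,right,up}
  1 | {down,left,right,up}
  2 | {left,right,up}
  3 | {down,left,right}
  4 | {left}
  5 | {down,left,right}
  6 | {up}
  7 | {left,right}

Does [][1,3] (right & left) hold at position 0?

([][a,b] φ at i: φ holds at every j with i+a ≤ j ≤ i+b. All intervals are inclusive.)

Holds

Check (right & left) at every j in [1,3]:
  j=1: true
  j=2: true
  j=3: true
All positions satisfy it → formula holds.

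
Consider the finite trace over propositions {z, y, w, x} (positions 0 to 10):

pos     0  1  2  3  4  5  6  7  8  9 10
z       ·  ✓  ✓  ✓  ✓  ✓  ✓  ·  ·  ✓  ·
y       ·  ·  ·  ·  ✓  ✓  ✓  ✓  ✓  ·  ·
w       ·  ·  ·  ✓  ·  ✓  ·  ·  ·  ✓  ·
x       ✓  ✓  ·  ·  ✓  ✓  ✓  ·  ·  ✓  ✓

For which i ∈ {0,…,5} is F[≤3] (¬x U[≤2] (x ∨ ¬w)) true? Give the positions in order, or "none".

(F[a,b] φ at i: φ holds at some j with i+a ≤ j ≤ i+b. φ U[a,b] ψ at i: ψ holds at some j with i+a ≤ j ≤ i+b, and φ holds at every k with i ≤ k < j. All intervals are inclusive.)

0, 1, 2, 3, 4, 5

Evaluate at each i in [0,5]:
  i=0: ✓ (witness j=0)
  i=1: ✓ (witness j=1)
  i=2: ✓ (witness j=2)
  i=3: ✓ (witness j=3)
  i=4: ✓ (witness j=4)
  i=5: ✓ (witness j=5)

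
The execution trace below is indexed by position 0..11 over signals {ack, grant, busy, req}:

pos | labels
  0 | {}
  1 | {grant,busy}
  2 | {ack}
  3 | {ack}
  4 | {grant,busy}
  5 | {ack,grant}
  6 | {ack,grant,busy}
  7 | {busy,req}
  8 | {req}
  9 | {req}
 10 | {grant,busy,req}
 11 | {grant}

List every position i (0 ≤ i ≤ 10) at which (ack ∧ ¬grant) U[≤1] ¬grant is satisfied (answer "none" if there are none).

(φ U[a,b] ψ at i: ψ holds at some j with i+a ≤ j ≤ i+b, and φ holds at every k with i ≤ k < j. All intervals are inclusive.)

0, 2, 3, 7, 8, 9

Evaluate at each i in [0,10]:
  i=0: ✓ (rhs at j=0)
  i=1: ✗ (lhs fails at k=1 before rhs at j=2)
  i=2: ✓ (rhs at j=2)
  i=3: ✓ (rhs at j=3)
  i=4: ✗ (no rhs in [4,5])
  i=5: ✗ (no rhs in [5,6])
  i=6: ✗ (lhs fails at k=6 before rhs at j=7)
  i=7: ✓ (rhs at j=7)
  i=8: ✓ (rhs at j=8)
  i=9: ✓ (rhs at j=9)
  i=10: ✗ (no rhs in [10,11])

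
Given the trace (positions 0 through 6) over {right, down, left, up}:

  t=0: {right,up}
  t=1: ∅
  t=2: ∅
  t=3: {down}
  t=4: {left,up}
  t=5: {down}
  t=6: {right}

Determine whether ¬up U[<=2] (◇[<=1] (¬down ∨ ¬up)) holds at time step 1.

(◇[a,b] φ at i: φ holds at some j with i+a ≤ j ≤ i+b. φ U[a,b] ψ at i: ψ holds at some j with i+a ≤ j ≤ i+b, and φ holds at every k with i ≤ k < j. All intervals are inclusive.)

Need some j in [1,3] with ◇[<=1] (¬down ∨ ¬up), and ¬up at every k in [1,j-1].
  j=1: ◇[<=1] (¬down ∨ ¬up) holds; no prefix to check → satisfied.

True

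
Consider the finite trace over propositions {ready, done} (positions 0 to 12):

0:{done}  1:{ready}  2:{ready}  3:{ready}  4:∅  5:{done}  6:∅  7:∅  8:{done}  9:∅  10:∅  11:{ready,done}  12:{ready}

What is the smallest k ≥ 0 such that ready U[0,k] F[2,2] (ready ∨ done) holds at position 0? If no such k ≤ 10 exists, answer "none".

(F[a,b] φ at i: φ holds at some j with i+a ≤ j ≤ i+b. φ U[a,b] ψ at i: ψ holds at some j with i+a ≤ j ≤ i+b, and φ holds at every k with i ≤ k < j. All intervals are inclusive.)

Need earliest j ≥ 0 with F[2,2] (ready ∨ done), and ready at every k in [0,j-1].
  j=0: rhs holds (empty prefix). k = 0.

0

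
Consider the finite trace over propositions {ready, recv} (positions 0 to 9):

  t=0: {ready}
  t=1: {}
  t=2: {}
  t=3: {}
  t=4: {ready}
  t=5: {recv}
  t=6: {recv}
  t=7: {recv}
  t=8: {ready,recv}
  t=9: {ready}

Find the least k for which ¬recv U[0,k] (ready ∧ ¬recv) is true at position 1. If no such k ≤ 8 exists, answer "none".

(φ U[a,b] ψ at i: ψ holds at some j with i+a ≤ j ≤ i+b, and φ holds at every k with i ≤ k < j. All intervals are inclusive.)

Need earliest j ≥ 1 with (ready ∧ ¬recv), and ¬recv at every k in [1,j-1].
  j=1: rhs fails.
  j=2: rhs fails.
  j=3: rhs fails.
  j=4: rhs holds; lhs holds on [1,3]. k = 3.

3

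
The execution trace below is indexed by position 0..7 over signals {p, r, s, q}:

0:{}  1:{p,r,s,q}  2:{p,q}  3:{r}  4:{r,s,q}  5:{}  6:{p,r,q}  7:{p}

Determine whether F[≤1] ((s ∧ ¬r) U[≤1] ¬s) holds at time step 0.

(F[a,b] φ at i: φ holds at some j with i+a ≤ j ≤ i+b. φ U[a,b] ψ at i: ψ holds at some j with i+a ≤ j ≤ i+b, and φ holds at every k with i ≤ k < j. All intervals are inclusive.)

Check ((s ∧ ¬r) U[≤1] ¬s) at each j in [0,1]:
  j=0: holds
  j=1: fails
Found at j=0 → formula holds.

Yes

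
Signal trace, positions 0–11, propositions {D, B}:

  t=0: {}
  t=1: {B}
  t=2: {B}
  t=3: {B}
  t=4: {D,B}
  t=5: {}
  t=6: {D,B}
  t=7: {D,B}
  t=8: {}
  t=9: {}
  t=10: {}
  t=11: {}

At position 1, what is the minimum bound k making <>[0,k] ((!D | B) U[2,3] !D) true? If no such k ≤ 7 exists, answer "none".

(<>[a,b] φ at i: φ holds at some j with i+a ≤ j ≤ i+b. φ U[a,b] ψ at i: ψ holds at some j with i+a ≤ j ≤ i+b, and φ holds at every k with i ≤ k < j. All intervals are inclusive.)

0

Scan j = 1,2,… for ((!D | B) U[2,3] !D):
  j=1: holds
First hit at j=1, so smallest k = 1-1 = 0.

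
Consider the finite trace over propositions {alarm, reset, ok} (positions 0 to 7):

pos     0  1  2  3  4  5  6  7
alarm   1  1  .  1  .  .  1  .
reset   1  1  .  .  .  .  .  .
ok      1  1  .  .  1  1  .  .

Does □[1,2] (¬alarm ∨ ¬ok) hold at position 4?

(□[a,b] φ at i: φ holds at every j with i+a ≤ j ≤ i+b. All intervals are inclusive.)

Check (¬alarm ∨ ¬ok) at every j in [5,6]:
  j=5: true
  j=6: true
All positions satisfy it → formula holds.

True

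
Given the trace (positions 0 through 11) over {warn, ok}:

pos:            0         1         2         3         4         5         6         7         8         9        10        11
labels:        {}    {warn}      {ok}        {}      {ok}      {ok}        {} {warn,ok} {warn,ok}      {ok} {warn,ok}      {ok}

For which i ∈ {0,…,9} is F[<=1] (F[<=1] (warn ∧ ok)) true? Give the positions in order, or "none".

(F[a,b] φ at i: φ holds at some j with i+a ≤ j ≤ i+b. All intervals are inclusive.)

Evaluate at each i in [0,9]:
  i=0: ✗ (none in [0,1])
  i=1: ✗ (none in [1,2])
  i=2: ✗ (none in [2,3])
  i=3: ✗ (none in [3,4])
  i=4: ✗ (none in [4,5])
  i=5: ✓ (witness j=6)
  i=6: ✓ (witness j=6)
  i=7: ✓ (witness j=7)
  i=8: ✓ (witness j=8)
  i=9: ✓ (witness j=9)

5, 6, 7, 8, 9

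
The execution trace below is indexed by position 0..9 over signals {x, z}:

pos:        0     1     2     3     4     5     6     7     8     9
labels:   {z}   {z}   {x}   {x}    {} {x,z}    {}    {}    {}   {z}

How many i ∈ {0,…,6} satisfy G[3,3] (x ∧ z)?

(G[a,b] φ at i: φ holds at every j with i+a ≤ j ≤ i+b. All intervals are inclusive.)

Evaluate at each i in [0,6]:
  i=0: ✗ (fails at j=3)
  i=1: ✗ (fails at j=4)
  i=2: ✓ (all of [5,5])
  i=3: ✗ (fails at j=6)
  i=4: ✗ (fails at j=7)
  i=5: ✗ (fails at j=8)
  i=6: ✗ (fails at j=9)
Positions where it holds: {2} → 1.

1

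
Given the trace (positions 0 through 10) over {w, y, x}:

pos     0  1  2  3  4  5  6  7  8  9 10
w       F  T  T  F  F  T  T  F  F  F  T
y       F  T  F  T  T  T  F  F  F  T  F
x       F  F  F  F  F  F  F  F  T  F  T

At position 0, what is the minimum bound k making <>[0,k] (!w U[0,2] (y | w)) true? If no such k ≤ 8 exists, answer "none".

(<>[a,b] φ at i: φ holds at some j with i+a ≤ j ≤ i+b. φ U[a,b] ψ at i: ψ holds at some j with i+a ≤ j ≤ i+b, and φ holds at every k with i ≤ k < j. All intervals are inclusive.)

Scan j = 0,1,… for (!w U[0,2] (y | w)):
  j=0: holds
First hit at j=0, so smallest k = 0-0 = 0.

0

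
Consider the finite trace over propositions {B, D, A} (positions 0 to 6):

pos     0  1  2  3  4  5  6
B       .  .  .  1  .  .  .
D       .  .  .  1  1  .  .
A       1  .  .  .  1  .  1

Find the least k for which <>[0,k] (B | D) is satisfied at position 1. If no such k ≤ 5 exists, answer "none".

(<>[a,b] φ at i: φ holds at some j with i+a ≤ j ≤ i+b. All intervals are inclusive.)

Scan j = 1,2,… for (B | D):
  j=1: fails
  j=2: fails
  j=3: holds
First hit at j=3, so smallest k = 3-1 = 2.

2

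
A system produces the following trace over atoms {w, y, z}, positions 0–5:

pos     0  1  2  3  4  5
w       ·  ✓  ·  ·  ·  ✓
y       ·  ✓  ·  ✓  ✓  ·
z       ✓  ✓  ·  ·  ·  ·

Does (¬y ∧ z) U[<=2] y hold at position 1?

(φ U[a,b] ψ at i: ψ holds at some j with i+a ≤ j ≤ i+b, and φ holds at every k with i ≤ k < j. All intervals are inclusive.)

Need some j in [1,3] with y, and (¬y ∧ z) at every k in [1,j-1].
  j=1: y holds; no prefix to check → satisfied.

True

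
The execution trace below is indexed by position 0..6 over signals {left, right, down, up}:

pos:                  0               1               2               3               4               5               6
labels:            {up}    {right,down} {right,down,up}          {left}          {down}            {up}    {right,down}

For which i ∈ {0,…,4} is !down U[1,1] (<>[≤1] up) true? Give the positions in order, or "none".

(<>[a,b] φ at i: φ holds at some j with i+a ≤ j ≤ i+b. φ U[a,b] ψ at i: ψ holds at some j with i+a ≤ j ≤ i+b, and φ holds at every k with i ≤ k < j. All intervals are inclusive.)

Evaluate at each i in [0,4]:
  i=0: ✓ (rhs at j=1; lhs holds on [0,0])
  i=1: ✗ (lhs fails at k=1 before rhs at j=2)
  i=2: ✗ (no rhs in [3,3])
  i=3: ✓ (rhs at j=4; lhs holds on [3,3])
  i=4: ✗ (lhs fails at k=4 before rhs at j=5)

0, 3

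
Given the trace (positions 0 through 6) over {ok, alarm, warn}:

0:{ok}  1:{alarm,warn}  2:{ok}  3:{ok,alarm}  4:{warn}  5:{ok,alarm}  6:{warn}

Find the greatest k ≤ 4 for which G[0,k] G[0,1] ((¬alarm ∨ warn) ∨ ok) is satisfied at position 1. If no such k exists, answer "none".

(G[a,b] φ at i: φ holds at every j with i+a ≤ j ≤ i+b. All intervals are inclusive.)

4

G[0,1] ((¬alarm ∨ warn) ∨ ok) must hold from j=1 onward; find where it first fails.
  j=1: holds
  j=2: holds
  j=3: holds
  j=4: holds
  j=5: holds
Holds through j=5; largest k = 4.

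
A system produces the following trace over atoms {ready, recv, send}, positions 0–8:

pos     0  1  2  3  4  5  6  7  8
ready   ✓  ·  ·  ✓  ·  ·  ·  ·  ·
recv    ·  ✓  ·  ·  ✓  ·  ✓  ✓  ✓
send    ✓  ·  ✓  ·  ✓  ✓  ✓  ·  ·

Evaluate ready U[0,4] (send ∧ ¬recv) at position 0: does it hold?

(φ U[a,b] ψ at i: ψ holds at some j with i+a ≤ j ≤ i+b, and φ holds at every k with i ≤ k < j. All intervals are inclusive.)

Holds

Need some j in [0,4] with (send ∧ ¬recv), and ready at every k in [0,j-1].
  j=0: (send ∧ ¬recv) holds; no prefix to check → satisfied.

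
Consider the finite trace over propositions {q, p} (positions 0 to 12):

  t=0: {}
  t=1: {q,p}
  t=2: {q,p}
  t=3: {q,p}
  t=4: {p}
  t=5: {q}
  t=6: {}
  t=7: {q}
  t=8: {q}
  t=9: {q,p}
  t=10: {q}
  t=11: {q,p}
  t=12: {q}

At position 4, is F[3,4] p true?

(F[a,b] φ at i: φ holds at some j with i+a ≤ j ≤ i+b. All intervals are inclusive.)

Check p at each j in [7,8]:
  j=7: false
  j=8: false
No position in the window satisfies it → formula fails.

Does not hold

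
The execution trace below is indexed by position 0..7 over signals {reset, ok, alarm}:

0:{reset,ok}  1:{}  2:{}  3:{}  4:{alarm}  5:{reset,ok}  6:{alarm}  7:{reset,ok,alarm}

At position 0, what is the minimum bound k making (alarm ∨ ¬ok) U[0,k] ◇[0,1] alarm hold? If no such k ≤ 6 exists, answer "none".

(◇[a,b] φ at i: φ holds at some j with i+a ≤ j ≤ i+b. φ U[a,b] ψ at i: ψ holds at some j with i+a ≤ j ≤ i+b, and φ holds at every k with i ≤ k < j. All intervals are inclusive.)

Need earliest j ≥ 0 with ◇[0,1] alarm, and (alarm ∨ ¬ok) at every k in [0,j-1].
  j=0: rhs fails.
  j=1: rhs fails.
  j=2: rhs fails.
  j=3: rhs holds but lhs fails at k=0.
  j=4: rhs holds but lhs fails at k=0.
  j=5: rhs holds but lhs fails at k=0.
  j=6: rhs holds but lhs fails at k=0.
No witness within the range → none.

none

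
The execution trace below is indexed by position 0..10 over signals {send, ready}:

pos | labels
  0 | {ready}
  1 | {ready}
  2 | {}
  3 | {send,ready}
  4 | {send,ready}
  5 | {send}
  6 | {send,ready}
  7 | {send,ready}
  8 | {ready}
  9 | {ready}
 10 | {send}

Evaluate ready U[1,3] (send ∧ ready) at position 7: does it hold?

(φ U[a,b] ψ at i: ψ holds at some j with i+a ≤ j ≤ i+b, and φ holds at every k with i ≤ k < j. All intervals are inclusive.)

Need some j in [8,10] with (send ∧ ready), and ready at every k in [7,j-1].
  j=8: (send ∧ ready) false.
  j=9: (send ∧ ready) false.
  j=10: (send ∧ ready) false.
No j in the window works → until fails.

False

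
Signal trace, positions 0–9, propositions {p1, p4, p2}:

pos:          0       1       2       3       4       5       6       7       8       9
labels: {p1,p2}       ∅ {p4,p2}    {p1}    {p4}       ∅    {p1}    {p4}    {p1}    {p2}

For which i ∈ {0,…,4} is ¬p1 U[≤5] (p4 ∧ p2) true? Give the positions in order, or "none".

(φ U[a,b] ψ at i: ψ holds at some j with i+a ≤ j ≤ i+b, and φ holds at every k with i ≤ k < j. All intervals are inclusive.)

1, 2

Evaluate at each i in [0,4]:
  i=0: ✗ (lhs fails at k=0 before rhs at j=2)
  i=1: ✓ (rhs at j=2; lhs holds on [1,1])
  i=2: ✓ (rhs at j=2)
  i=3: ✗ (no rhs in [3,8])
  i=4: ✗ (no rhs in [4,9])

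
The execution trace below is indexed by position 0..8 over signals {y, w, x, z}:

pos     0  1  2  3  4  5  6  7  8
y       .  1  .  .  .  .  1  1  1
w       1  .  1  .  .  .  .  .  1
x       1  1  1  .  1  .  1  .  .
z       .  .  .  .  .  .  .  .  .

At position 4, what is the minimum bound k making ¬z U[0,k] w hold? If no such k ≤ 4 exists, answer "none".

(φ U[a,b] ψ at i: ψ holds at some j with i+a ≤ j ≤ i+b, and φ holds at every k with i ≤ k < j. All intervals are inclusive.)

Need earliest j ≥ 4 with w, and ¬z at every k in [4,j-1].
  j=4: rhs fails.
  j=5: rhs fails.
  j=6: rhs fails.
  j=7: rhs fails.
  j=8: rhs holds; lhs holds on [4,7]. k = 4.

4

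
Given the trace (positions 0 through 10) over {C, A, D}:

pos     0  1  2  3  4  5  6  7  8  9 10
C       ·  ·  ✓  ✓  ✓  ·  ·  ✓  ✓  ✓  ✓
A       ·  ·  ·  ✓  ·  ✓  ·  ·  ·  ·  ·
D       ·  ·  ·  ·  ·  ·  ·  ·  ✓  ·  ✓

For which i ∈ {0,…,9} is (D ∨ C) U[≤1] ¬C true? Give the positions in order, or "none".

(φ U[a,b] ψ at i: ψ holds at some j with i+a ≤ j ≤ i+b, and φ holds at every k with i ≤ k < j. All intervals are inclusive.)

Evaluate at each i in [0,9]:
  i=0: ✓ (rhs at j=0)
  i=1: ✓ (rhs at j=1)
  i=2: ✗ (no rhs in [2,3])
  i=3: ✗ (no rhs in [3,4])
  i=4: ✓ (rhs at j=5; lhs holds on [4,4])
  i=5: ✓ (rhs at j=5)
  i=6: ✓ (rhs at j=6)
  i=7: ✗ (no rhs in [7,8])
  i=8: ✗ (no rhs in [8,9])
  i=9: ✗ (no rhs in [9,10])

0, 1, 4, 5, 6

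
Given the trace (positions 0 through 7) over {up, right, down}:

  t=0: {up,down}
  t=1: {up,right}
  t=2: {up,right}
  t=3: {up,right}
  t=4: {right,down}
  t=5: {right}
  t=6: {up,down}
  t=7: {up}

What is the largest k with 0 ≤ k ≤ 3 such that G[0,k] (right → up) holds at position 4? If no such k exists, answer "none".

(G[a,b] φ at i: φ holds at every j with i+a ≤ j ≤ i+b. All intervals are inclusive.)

none

(right → up) must hold from j=4 onward; find where it first fails.
  j=4: fails → no k works.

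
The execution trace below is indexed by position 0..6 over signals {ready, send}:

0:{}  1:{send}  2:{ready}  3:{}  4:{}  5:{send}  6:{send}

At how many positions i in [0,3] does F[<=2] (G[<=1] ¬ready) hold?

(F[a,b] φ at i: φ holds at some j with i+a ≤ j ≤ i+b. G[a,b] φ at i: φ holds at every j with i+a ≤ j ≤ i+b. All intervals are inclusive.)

Evaluate at each i in [0,3]:
  i=0: ✓ (witness j=0)
  i=1: ✓ (witness j=3)
  i=2: ✓ (witness j=3)
  i=3: ✓ (witness j=3)
Positions where it holds: {0, 1, 2, 3} → 4.

4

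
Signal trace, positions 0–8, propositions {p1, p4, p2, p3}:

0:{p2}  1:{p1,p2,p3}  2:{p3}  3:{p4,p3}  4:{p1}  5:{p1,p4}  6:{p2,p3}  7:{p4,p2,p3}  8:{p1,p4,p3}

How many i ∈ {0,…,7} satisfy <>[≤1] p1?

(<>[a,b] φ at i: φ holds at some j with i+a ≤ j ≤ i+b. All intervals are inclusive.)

6

Evaluate at each i in [0,7]:
  i=0: ✓ (witness j=1)
  i=1: ✓ (witness j=1)
  i=2: ✗ (none in [2,3])
  i=3: ✓ (witness j=4)
  i=4: ✓ (witness j=4)
  i=5: ✓ (witness j=5)
  i=6: ✗ (none in [6,7])
  i=7: ✓ (witness j=8)
Positions where it holds: {0, 1, 3, 4, 5, 7} → 6.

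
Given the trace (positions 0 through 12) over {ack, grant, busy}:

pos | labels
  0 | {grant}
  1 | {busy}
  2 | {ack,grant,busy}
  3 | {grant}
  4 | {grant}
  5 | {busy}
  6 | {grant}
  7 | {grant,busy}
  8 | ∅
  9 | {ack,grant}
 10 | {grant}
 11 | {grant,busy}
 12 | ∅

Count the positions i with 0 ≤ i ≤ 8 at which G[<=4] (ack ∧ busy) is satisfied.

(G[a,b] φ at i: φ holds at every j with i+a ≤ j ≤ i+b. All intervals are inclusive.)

Evaluate at each i in [0,8]:
  i=0: ✗ (fails at j=0)
  i=1: ✗ (fails at j=1)
  i=2: ✗ (fails at j=3)
  i=3: ✗ (fails at j=3)
  i=4: ✗ (fails at j=4)
  i=5: ✗ (fails at j=5)
  i=6: ✗ (fails at j=6)
  i=7: ✗ (fails at j=7)
  i=8: ✗ (fails at j=8)
Positions where it holds: {} → 0.

0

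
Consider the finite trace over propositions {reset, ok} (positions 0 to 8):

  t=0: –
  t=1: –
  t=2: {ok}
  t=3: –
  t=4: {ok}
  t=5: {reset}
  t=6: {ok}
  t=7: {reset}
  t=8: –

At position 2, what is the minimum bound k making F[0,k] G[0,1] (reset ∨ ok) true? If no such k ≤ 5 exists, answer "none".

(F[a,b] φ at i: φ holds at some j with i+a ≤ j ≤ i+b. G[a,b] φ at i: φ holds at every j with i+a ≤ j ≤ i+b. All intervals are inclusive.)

2

Scan j = 2,3,… for G[0,1] (reset ∨ ok):
  j=2: fails
  j=3: fails
  j=4: holds
First hit at j=4, so smallest k = 4-2 = 2.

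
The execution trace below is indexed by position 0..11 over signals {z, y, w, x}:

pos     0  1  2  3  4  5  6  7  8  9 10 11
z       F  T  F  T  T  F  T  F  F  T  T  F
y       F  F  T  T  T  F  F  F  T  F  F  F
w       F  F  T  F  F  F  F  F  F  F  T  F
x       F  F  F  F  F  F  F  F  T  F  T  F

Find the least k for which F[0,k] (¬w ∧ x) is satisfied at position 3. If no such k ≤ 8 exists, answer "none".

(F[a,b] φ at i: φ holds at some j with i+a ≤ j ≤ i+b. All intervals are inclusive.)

Scan j = 3,4,… for (¬w ∧ x):
  j=3: fails
  j=4: fails
  j=5: fails
  j=6: fails
  j=7: fails
  j=8: holds
First hit at j=8, so smallest k = 8-3 = 5.

5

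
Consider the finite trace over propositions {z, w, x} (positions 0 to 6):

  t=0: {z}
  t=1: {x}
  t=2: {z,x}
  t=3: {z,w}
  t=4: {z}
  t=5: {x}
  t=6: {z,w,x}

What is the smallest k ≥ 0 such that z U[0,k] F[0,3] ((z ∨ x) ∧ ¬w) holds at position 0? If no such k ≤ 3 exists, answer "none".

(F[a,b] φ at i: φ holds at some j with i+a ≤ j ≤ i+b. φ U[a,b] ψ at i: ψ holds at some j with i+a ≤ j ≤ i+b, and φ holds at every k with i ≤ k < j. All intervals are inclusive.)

0

Need earliest j ≥ 0 with F[0,3] ((z ∨ x) ∧ ¬w), and z at every k in [0,j-1].
  j=0: rhs holds (empty prefix). k = 0.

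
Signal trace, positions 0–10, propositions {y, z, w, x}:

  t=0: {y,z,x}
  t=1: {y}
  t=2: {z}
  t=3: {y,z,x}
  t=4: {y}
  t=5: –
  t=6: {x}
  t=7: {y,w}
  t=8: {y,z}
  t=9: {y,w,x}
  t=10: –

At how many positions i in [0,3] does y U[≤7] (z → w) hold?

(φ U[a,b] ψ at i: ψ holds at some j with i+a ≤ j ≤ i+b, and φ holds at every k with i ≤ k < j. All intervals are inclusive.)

3

Evaluate at each i in [0,3]:
  i=0: ✓ (rhs at j=1; lhs holds on [0,0])
  i=1: ✓ (rhs at j=1)
  i=2: ✗ (lhs fails at k=2 before rhs at j=4)
  i=3: ✓ (rhs at j=4; lhs holds on [3,3])
Positions where it holds: {0, 1, 3} → 3.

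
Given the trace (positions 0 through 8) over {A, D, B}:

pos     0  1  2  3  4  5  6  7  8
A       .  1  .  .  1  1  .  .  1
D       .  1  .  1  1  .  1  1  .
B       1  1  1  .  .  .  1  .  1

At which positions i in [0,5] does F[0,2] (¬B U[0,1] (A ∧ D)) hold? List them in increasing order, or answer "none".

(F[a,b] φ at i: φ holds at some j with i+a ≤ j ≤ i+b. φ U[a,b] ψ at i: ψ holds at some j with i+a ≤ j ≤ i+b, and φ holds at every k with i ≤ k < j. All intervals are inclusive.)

Evaluate at each i in [0,5]:
  i=0: ✓ (witness j=1)
  i=1: ✓ (witness j=1)
  i=2: ✓ (witness j=3)
  i=3: ✓ (witness j=3)
  i=4: ✓ (witness j=4)
  i=5: ✗ (none in [5,7])

0, 1, 2, 3, 4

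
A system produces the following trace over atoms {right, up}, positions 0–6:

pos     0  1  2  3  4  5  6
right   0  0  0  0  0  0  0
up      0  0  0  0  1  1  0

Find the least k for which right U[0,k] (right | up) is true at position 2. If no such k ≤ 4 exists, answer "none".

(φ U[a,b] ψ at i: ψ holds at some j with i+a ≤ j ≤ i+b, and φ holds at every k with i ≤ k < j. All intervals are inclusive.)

none

Need earliest j ≥ 2 with (right | up), and right at every k in [2,j-1].
  j=2: rhs fails.
  j=3: rhs fails.
  j=4: rhs holds but lhs fails at k=2.
  j=5: rhs holds but lhs fails at k=2.
  j=6: rhs fails.
No witness within the range → none.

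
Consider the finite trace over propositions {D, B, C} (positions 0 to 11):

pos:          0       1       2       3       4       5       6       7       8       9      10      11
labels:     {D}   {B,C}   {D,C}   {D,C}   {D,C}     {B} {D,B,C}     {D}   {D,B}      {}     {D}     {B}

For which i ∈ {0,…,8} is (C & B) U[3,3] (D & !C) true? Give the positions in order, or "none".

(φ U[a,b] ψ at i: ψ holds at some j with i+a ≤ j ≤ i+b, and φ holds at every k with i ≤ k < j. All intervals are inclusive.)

Evaluate at each i in [0,8]:
  i=0: ✗ (no rhs in [3,3])
  i=1: ✗ (no rhs in [4,4])
  i=2: ✗ (no rhs in [5,5])
  i=3: ✗ (no rhs in [6,6])
  i=4: ✗ (lhs fails at k=4 before rhs at j=7)
  i=5: ✗ (lhs fails at k=5 before rhs at j=8)
  i=6: ✗ (no rhs in [9,9])
  i=7: ✗ (lhs fails at k=7 before rhs at j=10)
  i=8: ✗ (no rhs in [11,11])

none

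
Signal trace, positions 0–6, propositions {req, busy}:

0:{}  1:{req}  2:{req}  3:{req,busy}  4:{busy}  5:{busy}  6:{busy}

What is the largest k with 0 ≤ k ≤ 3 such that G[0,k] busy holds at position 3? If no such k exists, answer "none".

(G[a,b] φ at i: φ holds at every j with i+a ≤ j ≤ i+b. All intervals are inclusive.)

busy must hold from j=3 onward; find where it first fails.
  j=3: holds
  j=4: holds
  j=5: holds
  j=6: holds
Holds through j=6; largest k = 3.

3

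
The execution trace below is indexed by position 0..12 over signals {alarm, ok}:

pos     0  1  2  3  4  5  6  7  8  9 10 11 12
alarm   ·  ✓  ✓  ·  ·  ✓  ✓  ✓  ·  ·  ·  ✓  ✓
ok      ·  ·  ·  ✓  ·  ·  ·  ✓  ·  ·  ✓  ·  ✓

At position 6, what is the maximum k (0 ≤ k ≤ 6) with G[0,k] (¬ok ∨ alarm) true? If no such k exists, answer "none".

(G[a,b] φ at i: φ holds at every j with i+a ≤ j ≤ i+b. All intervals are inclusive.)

(¬ok ∨ alarm) must hold from j=6 onward; find where it first fails.
  j=6: holds
  j=7: holds
  j=8: holds
  j=9: holds
  j=10: fails
Holds on [6,9], so largest k = 3.

3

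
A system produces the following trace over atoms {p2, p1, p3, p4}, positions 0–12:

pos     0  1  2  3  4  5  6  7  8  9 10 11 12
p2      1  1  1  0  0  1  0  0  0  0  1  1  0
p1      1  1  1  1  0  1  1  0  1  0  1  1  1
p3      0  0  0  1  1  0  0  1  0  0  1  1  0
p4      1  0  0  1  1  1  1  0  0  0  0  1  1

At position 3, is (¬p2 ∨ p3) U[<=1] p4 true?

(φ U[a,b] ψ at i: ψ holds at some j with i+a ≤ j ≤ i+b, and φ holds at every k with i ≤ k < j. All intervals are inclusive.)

Need some j in [3,4] with p4, and (¬p2 ∨ p3) at every k in [3,j-1].
  j=3: p4 holds; no prefix to check → satisfied.

Yes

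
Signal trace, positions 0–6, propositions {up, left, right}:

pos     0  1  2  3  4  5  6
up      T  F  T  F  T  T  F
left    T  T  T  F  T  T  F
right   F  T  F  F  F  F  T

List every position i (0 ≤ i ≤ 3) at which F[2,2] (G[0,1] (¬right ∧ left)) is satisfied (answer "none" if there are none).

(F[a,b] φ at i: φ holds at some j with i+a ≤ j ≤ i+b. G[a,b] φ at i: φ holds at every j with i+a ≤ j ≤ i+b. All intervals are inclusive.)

2

Evaluate at each i in [0,3]:
  i=0: ✗ (none in [2,2])
  i=1: ✗ (none in [3,3])
  i=2: ✓ (witness j=4)
  i=3: ✗ (none in [5,5])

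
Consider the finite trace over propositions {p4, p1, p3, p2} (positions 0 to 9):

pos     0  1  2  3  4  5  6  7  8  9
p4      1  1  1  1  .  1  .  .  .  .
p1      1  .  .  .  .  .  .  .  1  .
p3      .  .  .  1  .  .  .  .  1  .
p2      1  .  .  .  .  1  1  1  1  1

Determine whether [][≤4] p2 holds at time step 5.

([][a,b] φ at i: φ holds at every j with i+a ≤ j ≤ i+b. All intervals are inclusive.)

Check p2 at every j in [5,9]:
  j=5: true
  j=6: true
  j=7: true
  j=8: true
  j=9: true
All positions satisfy it → formula holds.

True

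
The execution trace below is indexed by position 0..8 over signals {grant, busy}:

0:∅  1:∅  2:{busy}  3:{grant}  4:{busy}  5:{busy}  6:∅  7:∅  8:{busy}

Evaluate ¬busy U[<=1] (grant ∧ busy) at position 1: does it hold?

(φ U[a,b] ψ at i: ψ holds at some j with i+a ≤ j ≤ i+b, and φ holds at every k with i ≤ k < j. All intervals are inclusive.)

Need some j in [1,2] with (grant ∧ busy), and ¬busy at every k in [1,j-1].
  j=1: (grant ∧ busy) false.
  j=2: (grant ∧ busy) false.
No j in the window works → until fails.

False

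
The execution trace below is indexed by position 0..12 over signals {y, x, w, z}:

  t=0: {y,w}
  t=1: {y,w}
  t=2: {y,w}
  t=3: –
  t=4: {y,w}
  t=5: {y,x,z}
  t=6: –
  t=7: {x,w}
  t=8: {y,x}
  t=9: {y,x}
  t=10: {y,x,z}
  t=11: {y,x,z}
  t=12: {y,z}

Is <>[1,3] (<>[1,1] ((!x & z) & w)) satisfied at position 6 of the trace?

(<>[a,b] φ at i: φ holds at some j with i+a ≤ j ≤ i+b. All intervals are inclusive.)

Check <>[1,1] ((!x & z) & w) at each j in [7,9]:
  j=7: fails (none in [8,8])
  j=8: fails (none in [9,9])
  j=9: fails (none in [10,10])
No position in the window satisfies it → formula fails.

False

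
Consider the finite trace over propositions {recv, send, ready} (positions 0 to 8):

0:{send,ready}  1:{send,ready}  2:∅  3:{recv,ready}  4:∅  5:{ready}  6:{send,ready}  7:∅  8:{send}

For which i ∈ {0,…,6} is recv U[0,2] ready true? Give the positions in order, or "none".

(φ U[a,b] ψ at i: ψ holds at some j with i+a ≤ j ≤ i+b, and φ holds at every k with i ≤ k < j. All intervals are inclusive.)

0, 1, 3, 5, 6

Evaluate at each i in [0,6]:
  i=0: ✓ (rhs at j=0)
  i=1: ✓ (rhs at j=1)
  i=2: ✗ (lhs fails at k=2 before rhs at j=3)
  i=3: ✓ (rhs at j=3)
  i=4: ✗ (lhs fails at k=4 before rhs at j=5)
  i=5: ✓ (rhs at j=5)
  i=6: ✓ (rhs at j=6)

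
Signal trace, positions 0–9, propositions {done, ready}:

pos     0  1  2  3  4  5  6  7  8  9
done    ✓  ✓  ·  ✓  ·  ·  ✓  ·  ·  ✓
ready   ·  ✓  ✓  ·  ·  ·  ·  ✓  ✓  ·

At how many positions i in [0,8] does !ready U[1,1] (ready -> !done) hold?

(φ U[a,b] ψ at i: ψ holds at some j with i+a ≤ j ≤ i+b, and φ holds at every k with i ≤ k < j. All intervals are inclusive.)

Evaluate at each i in [0,8]:
  i=0: ✗ (no rhs in [1,1])
  i=1: ✗ (lhs fails at k=1 before rhs at j=2)
  i=2: ✗ (lhs fails at k=2 before rhs at j=3)
  i=3: ✓ (rhs at j=4; lhs holds on [3,3])
  i=4: ✓ (rhs at j=5; lhs holds on [4,4])
  i=5: ✓ (rhs at j=6; lhs holds on [5,5])
  i=6: ✓ (rhs at j=7; lhs holds on [6,6])
  i=7: ✗ (lhs fails at k=7 before rhs at j=8)
  i=8: ✗ (lhs fails at k=8 before rhs at j=9)
Positions where it holds: {3, 4, 5, 6} → 4.

4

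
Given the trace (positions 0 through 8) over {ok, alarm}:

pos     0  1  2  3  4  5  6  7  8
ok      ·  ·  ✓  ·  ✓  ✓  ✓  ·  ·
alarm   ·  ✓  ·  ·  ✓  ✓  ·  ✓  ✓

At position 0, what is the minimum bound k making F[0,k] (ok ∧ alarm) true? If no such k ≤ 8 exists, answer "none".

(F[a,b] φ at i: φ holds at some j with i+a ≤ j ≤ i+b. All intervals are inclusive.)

Scan j = 0,1,… for (ok ∧ alarm):
  j=0: fails
  j=1: fails
  j=2: fails
  j=3: fails
  j=4: holds
First hit at j=4, so smallest k = 4-0 = 4.

4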